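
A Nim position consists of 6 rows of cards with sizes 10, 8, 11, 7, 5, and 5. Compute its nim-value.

Write each in binary and XOR column by column:
  1010  (10)
  1000  (8)
  1011  (11)
  0111  (7)
  0101  (5)
  0101  (5)
  ----
  1110  (14)

14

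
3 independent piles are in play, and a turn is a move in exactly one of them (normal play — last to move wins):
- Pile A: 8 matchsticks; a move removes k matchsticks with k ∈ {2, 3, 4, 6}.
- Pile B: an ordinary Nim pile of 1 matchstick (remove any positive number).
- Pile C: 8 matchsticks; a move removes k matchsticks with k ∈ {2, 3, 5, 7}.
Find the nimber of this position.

Build the Grundy sequence for pile A with g(k) = mex{g(k−s) : s ∈ {2, 3, 4, 6}, s ≤ k}:
g(0) = mex{} = 0
g(1) = mex{} = 0
g(2) = mex{0} = 1
g(3) = mex{0} = 1
g(4) = mex{0,1} = 2
g(5) = mex{0,1} = 2
g(6) = mex{0,1,2} = 3
g(7) = mex{0,1,2} = 3
g(8) = mex{1,2,3} = 0
So g(8) = 0.
Pile B is a plain Nim pile of size 1, so its Grundy value is 1.
Grundy values for pile C (subtraction set {2, 3, 5, 7}):
k:     0  1  2  3  4  5  6  7  8
g(k):  0  0  1  1  2  2  3  3  4
So g(8) = 4.
The value of a disjunctive sum is the nim-sum of the parts.
Combined value = 0 ⊕ 1 ⊕ 4 = 5.

5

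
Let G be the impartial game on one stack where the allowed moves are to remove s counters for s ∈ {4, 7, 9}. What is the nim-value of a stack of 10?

Grundy values for subtraction set {4, 7, 9}:
k:     0  1  2  3  4  5  6  7  8  9 10
g(k):  0  0  0  0  1  1  1  1  2  2  2
So g(10) = 2.

2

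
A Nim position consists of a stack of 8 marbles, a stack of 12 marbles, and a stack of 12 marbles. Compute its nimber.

8

Compute the nim-sum pairwise:
8 ^ 12 = 4
4 ^ 12 = 8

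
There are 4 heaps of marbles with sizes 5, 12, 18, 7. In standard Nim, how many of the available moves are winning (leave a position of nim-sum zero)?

In binary:
  00101  (5)
  01100  (12)
  10010  (18)
  00111  (7)
  -----
  11100  (28)
The overall nim-sum is X = 28. A heap of size p has a winning move iff p XOR X < p (reduce it to p XOR X).
  5: 5 XOR 28 = 25 ≥ 5 — no move.
  12: 12 XOR 28 = 16 ≥ 12 — no move.
  18: 18 XOR 28 = 14 < 18 — winning move (to 14).
  7: 7 XOR 28 = 27 ≥ 7 — no move.
That gives 1 winning move.

1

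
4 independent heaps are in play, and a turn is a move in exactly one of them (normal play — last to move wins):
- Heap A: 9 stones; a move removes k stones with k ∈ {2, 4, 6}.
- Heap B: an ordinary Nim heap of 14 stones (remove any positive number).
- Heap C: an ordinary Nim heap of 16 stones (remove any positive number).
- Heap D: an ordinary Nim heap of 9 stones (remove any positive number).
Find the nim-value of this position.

23

Grundy values for heap A (subtraction set {2, 4, 6}):
k:     0  1  2  3  4  5  6  7  8  9
g(k):  0  0  1  1  2  2  3  3  0  0
So g(9) = 0.
Heap B is a plain Nim heap of size 14, so its Grundy value is 14.
Heap C is a plain Nim heap of size 16, so its Grundy value is 16.
Heap D is a plain Nim heap of size 9, so its Grundy value is 9.
The value of a disjunctive sum is the nim-sum of the parts.
Combined value = 0 XOR 14 XOR 16 XOR 9 = 23.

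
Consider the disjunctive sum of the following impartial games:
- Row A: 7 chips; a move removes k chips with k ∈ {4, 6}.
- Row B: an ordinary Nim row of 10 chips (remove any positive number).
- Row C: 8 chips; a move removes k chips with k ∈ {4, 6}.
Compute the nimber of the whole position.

9

For row A, compute g(0), g(1), … with moves {4, 6}:
k:     0  1  2  3  4  5  6  7
g(k):  0  0  0  0  1  1  1  1
So g(7) = 1.
Row B is a plain Nim row of size 10, so its Grundy value is 10.
For row C, compute g(0), g(1), … with moves {4, 6}:
k:     0  1  2  3  4  5  6  7  8
g(k):  0  0  0  0  1  1  1  1  2
So g(8) = 2.
The value of a disjunctive sum is the nim-sum of the parts.
Combined value = 1 ⊕ 10 ⊕ 2 = 9.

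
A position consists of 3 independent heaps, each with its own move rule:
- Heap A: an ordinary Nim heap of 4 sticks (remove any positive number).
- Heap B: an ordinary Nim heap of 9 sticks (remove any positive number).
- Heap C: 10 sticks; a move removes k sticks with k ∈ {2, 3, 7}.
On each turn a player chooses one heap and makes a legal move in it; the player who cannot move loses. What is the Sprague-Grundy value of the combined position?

13

Heap A is a plain Nim heap of size 4, so its Grundy value is 4.
Heap B is a plain Nim heap of size 9, so its Grundy value is 9.
Build the Grundy sequence for heap C with g(k) = mex{g(k−s) : s ∈ {2, 3, 7}, s ≤ k}:
k:     0  1  2  3  4  5  6  7  8  9 10
g(k):  0  0  1  1  2  0  0  1  1  2  0
So g(10) = 0.
By the Sprague-Grundy theorem, the Grundy value of a sum of independent games is the XOR of the component values.
Combined value = 4 ⊕ 9 ⊕ 0 = 13.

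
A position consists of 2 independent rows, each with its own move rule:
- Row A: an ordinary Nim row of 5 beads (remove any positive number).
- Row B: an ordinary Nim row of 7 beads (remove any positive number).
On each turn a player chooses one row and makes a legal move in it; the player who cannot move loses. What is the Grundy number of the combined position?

2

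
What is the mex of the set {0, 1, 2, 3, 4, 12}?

5

The values 0, 1, 2, 3, 4 are all present; 5 is the first non-negative integer missing from the set.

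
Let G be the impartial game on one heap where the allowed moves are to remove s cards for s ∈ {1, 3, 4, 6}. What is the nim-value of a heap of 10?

1

Build the Grundy sequence with g(k) = mex{g(k−s) : s ∈ {1, 3, 4, 6}, s ≤ k}:
k:     0  1  2  3  4  5  6  7  8  9 10
g(k):  0  1  0  1  2  3  2  0  1  0  1
So g(10) = 1.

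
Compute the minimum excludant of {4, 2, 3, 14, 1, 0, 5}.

The values 0, 1, 2, 3, 4, 5 are all present; 6 is the first non-negative integer missing from the set.

6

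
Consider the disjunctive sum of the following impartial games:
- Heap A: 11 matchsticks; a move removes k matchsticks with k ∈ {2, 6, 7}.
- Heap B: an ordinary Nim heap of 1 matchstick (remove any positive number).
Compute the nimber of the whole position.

Build the Grundy sequence for heap A with g(k) = mex{g(k−s) : s ∈ {2, 6, 7}, s ≤ k}:
g(0) = mex{} = 0
g(1) = mex{} = 0
g(2) = mex{0} = 1
g(3) = mex{0} = 1
g(4) = mex{1} = 0
g(5) = mex{1} = 0
g(6) = mex{0} = 1
g(7) = mex{0} = 1
g(8) = mex{0,1} = 2
g(9) = mex{1} = 0
g(10) = mex{0,1,2} = 3
g(11) = mex{0} = 1
So g(11) = 1.
Heap B is a plain Nim heap of size 1, so its Grundy value is 1.
The value of a disjunctive sum is the nim-sum of the parts.
Combined value = 1 ⊕ 1 = 0.

0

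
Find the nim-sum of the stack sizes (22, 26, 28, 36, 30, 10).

32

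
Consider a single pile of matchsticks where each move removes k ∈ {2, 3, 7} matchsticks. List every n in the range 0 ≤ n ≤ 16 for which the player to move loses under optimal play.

0, 1, 5, 6, 10, 11, 15, 16

Compute g(0), g(1), … for moves {2, 3, 7}:
k:     0  1  2  3  4  5  6  7  8  9 10 11 12 13 14 15 16
g(k):  0  0  1  1  2  0  0  1  1  2  0  0  1  1  2  0  0
The P-positions (g = 0) in 0..16 are 0, 1, 5, 6, 10, 11, 15, 16.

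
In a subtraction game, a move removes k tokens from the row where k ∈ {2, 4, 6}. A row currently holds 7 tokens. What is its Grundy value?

3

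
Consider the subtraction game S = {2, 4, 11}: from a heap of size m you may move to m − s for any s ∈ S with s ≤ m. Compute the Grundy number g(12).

Grundy values for subtraction set {2, 4, 11}:
g(0) = mex{} = 0
g(1) = mex{} = 0
g(2) = mex{0} = 1
g(3) = mex{0} = 1
g(4) = mex{0,1} = 2
g(5) = mex{0,1} = 2
g(6) = mex{1,2} = 0
g(7) = mex{1,2} = 0
g(8) = mex{0,2} = 1
g(9) = mex{0,2} = 1
g(10) = mex{0,1} = 2
g(11) = mex{0,1} = 2
g(12) = mex{0,1,2} = 3
So g(12) = 3.

3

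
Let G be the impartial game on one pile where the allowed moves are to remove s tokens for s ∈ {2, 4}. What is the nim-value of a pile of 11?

Compute g(0), g(1), … for moves {2, 4}:
k:     0  1  2  3  4  5  6  7  8  9 10 11
g(k):  0  0  1  1  2  2  0  0  1  1  2  2
So g(11) = 2.

2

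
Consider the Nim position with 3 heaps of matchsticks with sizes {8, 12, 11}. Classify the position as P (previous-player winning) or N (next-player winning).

N-position

Nim-sum: 8 ^ 12 ^ 11 = 15.
The nim-sum is 15 ≠ 0, so this is an N-position: the player to move can win.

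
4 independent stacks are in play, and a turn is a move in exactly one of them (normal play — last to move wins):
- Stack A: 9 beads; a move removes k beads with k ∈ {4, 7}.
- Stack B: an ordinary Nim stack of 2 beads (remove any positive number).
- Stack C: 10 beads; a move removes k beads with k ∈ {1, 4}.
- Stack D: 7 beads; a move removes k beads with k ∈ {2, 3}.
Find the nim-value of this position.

1

Grundy values for stack A (subtraction set {4, 7}):
k:     0  1  2  3  4  5  6  7  8  9
g(k):  0  0  0  0  1  1  1  1  2  2
So g(9) = 2.
Stack B is a plain Nim stack of size 2, so its Grundy value is 2.
For stack C, compute g(0), g(1), … with moves {1, 4}:
k:     0  1  2  3  4  5  6  7  8  9 10
g(k):  0  1  0  1  2  0  1  0  1  2  0
So g(10) = 0.
Build the Grundy sequence for stack D with g(k) = mex{g(k−s) : s ∈ {2, 3}, s ≤ k}:
k:     0  1  2  3  4  5  6  7
g(k):  0  0  1  1  2  0  0  1
So g(7) = 1.
By the Sprague-Grundy theorem, the Grundy value of a sum of independent games is the XOR of the component values.
Combined value = 2 XOR 2 XOR 0 XOR 1 = 1.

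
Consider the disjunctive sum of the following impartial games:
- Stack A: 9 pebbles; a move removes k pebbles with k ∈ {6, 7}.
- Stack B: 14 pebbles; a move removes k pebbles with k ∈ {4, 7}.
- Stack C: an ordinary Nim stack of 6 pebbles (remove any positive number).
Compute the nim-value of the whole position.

7

For stack A, compute g(0), g(1), … with moves {6, 7}:
g(0) = mex{} = 0
g(1) = mex{} = 0
g(2) = mex{} = 0
g(3) = mex{} = 0
g(4) = mex{} = 0
g(5) = mex{} = 0
g(6) = mex{0} = 1
g(7) = mex{0} = 1
g(8) = mex{0} = 1
g(9) = mex{0} = 1
So g(9) = 1.
Build the Grundy sequence for stack B with g(k) = mex{g(k−s) : s ∈ {4, 7}, s ≤ k}:
g(0) = mex{} = 0
g(1) = mex{} = 0
g(2) = mex{} = 0
g(3) = mex{} = 0
g(4) = mex{0} = 1
g(5) = mex{0} = 1
g(6) = mex{0} = 1
g(7) = mex{0} = 1
g(8) = mex{0,1} = 2
g(9) = mex{0,1} = 2
g(10) = mex{0,1} = 2
g(11) = mex{1} = 0
g(12) = mex{1,2} = 0
g(13) = mex{1,2} = 0
g(14) = mex{1,2} = 0
So g(14) = 0.
Stack C is a plain Nim stack of size 6, so its Grundy value is 6.
By the Sprague-Grundy theorem, the Grundy value of a sum of independent games is the XOR of the component values.
Combined value = 1 XOR 0 XOR 6 = 7.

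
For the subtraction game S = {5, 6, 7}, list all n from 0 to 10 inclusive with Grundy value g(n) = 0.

0, 1, 2, 3, 4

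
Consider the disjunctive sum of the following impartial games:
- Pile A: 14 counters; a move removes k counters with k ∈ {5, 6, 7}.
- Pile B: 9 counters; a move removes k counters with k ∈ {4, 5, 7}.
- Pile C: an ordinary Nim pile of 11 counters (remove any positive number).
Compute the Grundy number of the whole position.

9

Grundy values for pile A (subtraction set {5, 6, 7}):
k:     0  1  2  3  4  5  6  7  8  9 10 11 12 13 14
g(k):  0  0  0  0  0  1  1  1  1  1  2  2  0  0  0
So g(14) = 0.
Build the Grundy sequence for pile B with g(k) = mex{g(k−s) : s ∈ {4, 5, 7}, s ≤ k}:
g(0) = mex{} = 0
g(1) = mex{} = 0
g(2) = mex{} = 0
g(3) = mex{} = 0
g(4) = mex{0} = 1
g(5) = mex{0} = 1
g(6) = mex{0} = 1
g(7) = mex{0} = 1
g(8) = mex{0,1} = 2
g(9) = mex{0,1} = 2
So g(9) = 2.
Pile C is a plain Nim pile of size 11, so its Grundy value is 11.
The value of a disjunctive sum is the nim-sum of the parts.
Combined value = 0 XOR 2 XOR 11 = 9.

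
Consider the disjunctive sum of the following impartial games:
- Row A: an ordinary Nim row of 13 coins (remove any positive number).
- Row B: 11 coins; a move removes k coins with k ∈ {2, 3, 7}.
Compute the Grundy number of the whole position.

Row A is a plain Nim row of size 13, so its Grundy value is 13.
For row B, compute g(0), g(1), … with moves {2, 3, 7}:
k:     0  1  2  3  4  5  6  7  8  9 10 11
g(k):  0  0  1  1  2  0  0  1  1  2  0  0
So g(11) = 0.
By the Sprague-Grundy theorem, the Grundy value of a sum of independent games is the XOR of the component values.
Combined value = 13 ⊕ 0 = 13.

13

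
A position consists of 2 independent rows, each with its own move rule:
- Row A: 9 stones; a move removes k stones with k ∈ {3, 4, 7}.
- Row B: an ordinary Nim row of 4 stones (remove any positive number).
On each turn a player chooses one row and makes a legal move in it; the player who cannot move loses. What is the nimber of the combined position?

7

Build the Grundy sequence for row A with g(k) = mex{g(k−s) : s ∈ {3, 4, 7}, s ≤ k}:
g(0) = mex{} = 0
g(1) = mex{} = 0
g(2) = mex{} = 0
g(3) = mex{0} = 1
g(4) = mex{0} = 1
g(5) = mex{0} = 1
g(6) = mex{0,1} = 2
g(7) = mex{0,1} = 2
g(8) = mex{0,1} = 2
g(9) = mex{0,1,2} = 3
So g(9) = 3.
Row B is a plain Nim row of size 4, so its Grundy value is 4.
By the Sprague-Grundy theorem, the Grundy value of a sum of independent games is the XOR of the component values.
Combined value = 3 ⊕ 4 = 7.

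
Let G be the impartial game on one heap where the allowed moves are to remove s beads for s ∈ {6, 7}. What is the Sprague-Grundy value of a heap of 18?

Compute g(0), g(1), … for moves {6, 7}:
k:     0  1  2  3  4  5  6  7  8  9 10 11 12 13 14 15 16 17 18
g(k):  0  0  0  0  0  0  1  1  1  1  1  1  2  0  0  0  0  0  0
So g(18) = 0.

0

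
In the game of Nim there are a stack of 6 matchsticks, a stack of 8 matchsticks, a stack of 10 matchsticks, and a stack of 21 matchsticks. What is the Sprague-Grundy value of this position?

17

Compute the nim-sum pairwise:
6 ^ 8 = 14
14 ^ 10 = 4
4 ^ 21 = 17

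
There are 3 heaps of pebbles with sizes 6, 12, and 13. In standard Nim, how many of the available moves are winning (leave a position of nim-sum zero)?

3

Compute the nim-sum pairwise:
6 XOR 12 = 10
10 XOR 13 = 7
The overall nim-sum is X = 7. A heap of size p has a winning move iff p XOR X < p (reduce it to p XOR X).
  6: 6 XOR 7 = 1 < 6 — winning move (to 1).
  12: 12 XOR 7 = 11 < 12 — winning move (to 11).
  13: 13 XOR 7 = 10 < 13 — winning move (to 10).
That gives 3 winning moves.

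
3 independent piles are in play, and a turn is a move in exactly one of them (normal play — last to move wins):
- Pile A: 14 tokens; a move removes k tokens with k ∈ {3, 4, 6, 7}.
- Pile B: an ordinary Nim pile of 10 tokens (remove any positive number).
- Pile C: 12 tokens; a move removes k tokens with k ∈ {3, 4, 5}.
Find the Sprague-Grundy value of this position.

For pile A, compute g(0), g(1), … with moves {3, 4, 6, 7}:
g(0) = mex{} = 0
g(1) = mex{} = 0
g(2) = mex{} = 0
g(3) = mex{0} = 1
g(4) = mex{0} = 1
g(5) = mex{0} = 1
g(6) = mex{0,1} = 2
g(7) = mex{0,1} = 2
g(8) = mex{0,1} = 2
g(9) = mex{0,1,2} = 3
g(10) = mex{1,2} = 0
g(11) = mex{1,2} = 0
g(12) = mex{1,2,3} = 0
g(13) = mex{0,2,3} = 1
g(14) = mex{0,2} = 1
So g(14) = 1.
Pile B is a plain Nim pile of size 10, so its Grundy value is 10.
Grundy values for pile C (subtraction set {3, 4, 5}):
g(0) = mex{} = 0
g(1) = mex{} = 0
g(2) = mex{} = 0
g(3) = mex{0} = 1
g(4) = mex{0} = 1
g(5) = mex{0} = 1
g(6) = mex{0,1} = 2
g(7) = mex{0,1} = 2
g(8) = mex{1} = 0
g(9) = mex{1,2} = 0
g(10) = mex{1,2} = 0
g(11) = mex{0,2} = 1
g(12) = mex{0,2} = 1
So g(12) = 1.
The value of a disjunctive sum is the nim-sum of the parts.
Combined value = 1 ⊕ 10 ⊕ 1 = 10.

10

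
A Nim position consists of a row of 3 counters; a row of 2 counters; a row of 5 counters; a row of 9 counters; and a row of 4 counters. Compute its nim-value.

In binary:
  0011  (3)
  0010  (2)
  0101  (5)
  1001  (9)
  0100  (4)
  ----
  1001  (9)

9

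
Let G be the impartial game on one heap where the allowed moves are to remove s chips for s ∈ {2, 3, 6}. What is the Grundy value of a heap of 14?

Grundy values for subtraction set {2, 3, 6}:
k:     0  1  2  3  4  5  6  7  8  9 10 11 12 13 14
g(k):  0  0  1  1  2  0  3  1  2  0  0  1  1  2  0
So g(14) = 0.

0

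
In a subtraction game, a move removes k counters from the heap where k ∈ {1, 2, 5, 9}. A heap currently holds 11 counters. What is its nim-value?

Build the Grundy sequence with g(k) = mex{g(k−s) : s ∈ {1, 2, 5, 9}, s ≤ k}:
k:     0  1  2  3  4  5  6  7  8  9 10 11
g(k):  0  1  2  0  1  2  0  1  2  3  0  1
So g(11) = 1.

1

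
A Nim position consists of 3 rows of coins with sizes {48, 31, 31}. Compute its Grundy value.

48

Nim-sum: 48 ^ 31 ^ 31 = 48.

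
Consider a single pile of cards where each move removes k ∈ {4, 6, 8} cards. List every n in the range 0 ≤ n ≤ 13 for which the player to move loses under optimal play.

0, 1, 2, 3, 12, 13

Compute g(0), g(1), … for moves {4, 6, 8}:
k:     0  1  2  3  4  5  6  7  8  9 10 11 12 13
g(k):  0  0  0  0  1  1  1  1  2  2  2  2  0  0
The P-positions (g = 0) in 0..13 are 0, 1, 2, 3, 12, 13.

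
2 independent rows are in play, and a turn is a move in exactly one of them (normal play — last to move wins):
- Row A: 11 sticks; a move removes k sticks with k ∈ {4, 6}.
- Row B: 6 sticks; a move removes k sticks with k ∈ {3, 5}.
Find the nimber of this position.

2

Build the Grundy sequence for row A with g(k) = mex{g(k−s) : s ∈ {4, 6}, s ≤ k}:
k:     0  1  2  3  4  5  6  7  8  9 10 11
g(k):  0  0  0  0  1  1  1  1  2  2  0  0
So g(11) = 0.
For row B, compute g(0), g(1), … with moves {3, 5}:
g(0) = mex{} = 0
g(1) = mex{} = 0
g(2) = mex{} = 0
g(3) = mex{0} = 1
g(4) = mex{0} = 1
g(5) = mex{0} = 1
g(6) = mex{0,1} = 2
So g(6) = 2.
By the Sprague-Grundy theorem, the Grundy value of a sum of independent games is the XOR of the component values.
Combined value = 0 ⊕ 2 = 2.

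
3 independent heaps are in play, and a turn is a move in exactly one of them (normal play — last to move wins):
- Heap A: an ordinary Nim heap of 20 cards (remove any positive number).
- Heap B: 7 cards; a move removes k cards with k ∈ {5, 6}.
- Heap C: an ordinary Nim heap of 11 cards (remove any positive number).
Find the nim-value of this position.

30

Heap A is a plain Nim heap of size 20, so its Grundy value is 20.
Grundy values for heap B (subtraction set {5, 6}):
g(0) = mex{} = 0
g(1) = mex{} = 0
g(2) = mex{} = 0
g(3) = mex{} = 0
g(4) = mex{} = 0
g(5) = mex{0} = 1
g(6) = mex{0} = 1
g(7) = mex{0} = 1
So g(7) = 1.
Heap C is a plain Nim heap of size 11, so its Grundy value is 11.
The value of a disjunctive sum is the nim-sum of the parts.
Combined value = 20 XOR 1 XOR 11 = 30.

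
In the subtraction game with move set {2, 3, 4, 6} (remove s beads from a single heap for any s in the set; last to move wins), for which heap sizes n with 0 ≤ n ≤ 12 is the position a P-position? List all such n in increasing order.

0, 1, 8, 9

Grundy values for subtraction set {2, 3, 4, 6}:
k:     0  1  2  3  4  5  6  7  8  9 10 11 12
g(k):  0  0  1  1  2  2  3  3  0  0  1  1  2
The P-positions (g = 0) in 0..12 are 0, 1, 8, 9.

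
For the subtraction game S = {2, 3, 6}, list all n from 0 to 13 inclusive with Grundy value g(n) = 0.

Compute g(0), g(1), … for moves {2, 3, 6}:
g(0) = mex{} = 0
g(1) = mex{} = 0
g(2) = mex{0} = 1
g(3) = mex{0} = 1
g(4) = mex{0,1} = 2
g(5) = mex{1} = 0
g(6) = mex{0,1,2} = 3
g(7) = mex{0,2} = 1
g(8) = mex{0,1,3} = 2
g(9) = mex{1,3} = 0
g(10) = mex{1,2} = 0
g(11) = mex{0,2} = 1
g(12) = mex{0,3} = 1
g(13) = mex{0,1} = 2
The P-positions (g = 0) in 0..13 are 0, 1, 5, 9, 10.

0, 1, 5, 9, 10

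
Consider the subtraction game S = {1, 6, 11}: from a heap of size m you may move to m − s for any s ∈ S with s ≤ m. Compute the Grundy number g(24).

0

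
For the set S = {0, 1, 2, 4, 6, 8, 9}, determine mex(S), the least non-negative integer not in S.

3

The values 0, 1, 2 are all present; 3 is the first non-negative integer missing from the set.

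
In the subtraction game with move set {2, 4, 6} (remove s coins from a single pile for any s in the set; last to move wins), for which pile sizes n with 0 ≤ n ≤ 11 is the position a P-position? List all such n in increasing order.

0, 1, 8, 9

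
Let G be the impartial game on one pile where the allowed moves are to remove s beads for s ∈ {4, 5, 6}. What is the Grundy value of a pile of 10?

0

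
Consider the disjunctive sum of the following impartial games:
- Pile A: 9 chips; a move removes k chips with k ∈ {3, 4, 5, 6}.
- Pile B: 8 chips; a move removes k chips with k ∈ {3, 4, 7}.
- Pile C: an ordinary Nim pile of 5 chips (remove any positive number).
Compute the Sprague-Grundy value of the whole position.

Build the Grundy sequence for pile A with g(k) = mex{g(k−s) : s ∈ {3, 4, 5, 6}, s ≤ k}:
g(0) = mex{} = 0
g(1) = mex{} = 0
g(2) = mex{} = 0
g(3) = mex{0} = 1
g(4) = mex{0} = 1
g(5) = mex{0} = 1
g(6) = mex{0,1} = 2
g(7) = mex{0,1} = 2
g(8) = mex{0,1} = 2
g(9) = mex{1,2} = 0
So g(9) = 0.
For pile B, compute g(0), g(1), … with moves {3, 4, 7}:
k:     0  1  2  3  4  5  6  7  8
g(k):  0  0  0  1  1  1  2  2  2
So g(8) = 2.
Pile C is a plain Nim pile of size 5, so its Grundy value is 5.
By the Sprague-Grundy theorem, the Grundy value of a sum of independent games is the XOR of the component values.
Combined value = 0 ⊕ 2 ⊕ 5 = 7.

7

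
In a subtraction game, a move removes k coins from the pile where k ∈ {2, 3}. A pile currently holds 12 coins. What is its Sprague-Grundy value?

1

Build the Grundy sequence with g(k) = mex{g(k−s) : s ∈ {2, 3}, s ≤ k}:
g(0) = mex{} = 0
g(1) = mex{} = 0
g(2) = mex{0} = 1
g(3) = mex{0} = 1
g(4) = mex{0,1} = 2
g(5) = mex{1} = 0
g(6) = mex{1,2} = 0
g(7) = mex{0,2} = 1
g(8) = mex{0} = 1
g(9) = mex{0,1} = 2
g(10) = mex{1} = 0
g(11) = mex{1,2} = 0
g(12) = mex{0,2} = 1
So g(12) = 1.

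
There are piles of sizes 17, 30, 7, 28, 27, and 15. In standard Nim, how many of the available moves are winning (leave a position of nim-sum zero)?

0

Nim-sum: 17 ⊕ 30 ⊕ 7 ⊕ 28 ⊕ 27 ⊕ 15 = 0.
The nim-sum is already 0, so every move leaves a nonzero nim-sum — there are no winning moves.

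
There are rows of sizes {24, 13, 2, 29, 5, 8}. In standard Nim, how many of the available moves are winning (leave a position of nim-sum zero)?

3

In binary:
  11000  (24)
  01101  (13)
  00010  (2)
  11101  (29)
  00101  (5)
  01000  (8)
  -----
  00111  (7)
The overall nim-sum is X = 7. A row of size p has a winning move iff p XOR X < p (reduce it to p XOR X).
  24: 24 XOR 7 = 31 ≥ 24 — no move.
  13: 13 XOR 7 = 10 < 13 — winning move (to 10).
  2: 2 XOR 7 = 5 ≥ 2 — no move.
  29: 29 XOR 7 = 26 < 29 — winning move (to 26).
  5: 5 XOR 7 = 2 < 5 — winning move (to 2).
  8: 8 XOR 7 = 15 ≥ 8 — no move.
That gives 3 winning moves.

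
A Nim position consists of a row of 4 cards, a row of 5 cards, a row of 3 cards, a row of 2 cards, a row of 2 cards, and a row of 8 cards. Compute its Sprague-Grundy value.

Compute the nim-sum pairwise:
4 ⊕ 5 = 1
1 ⊕ 3 = 2
2 ⊕ 2 = 0
0 ⊕ 2 = 2
2 ⊕ 8 = 10

10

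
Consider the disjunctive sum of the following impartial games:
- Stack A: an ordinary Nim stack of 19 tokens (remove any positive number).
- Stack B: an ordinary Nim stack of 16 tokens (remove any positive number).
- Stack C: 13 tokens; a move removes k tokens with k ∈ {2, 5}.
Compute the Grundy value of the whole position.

2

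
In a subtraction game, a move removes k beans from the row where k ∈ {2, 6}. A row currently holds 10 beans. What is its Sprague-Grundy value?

Build the Grundy sequence with g(k) = mex{g(k−s) : s ∈ {2, 6}, s ≤ k}:
g(0) = mex{} = 0
g(1) = mex{} = 0
g(2) = mex{0} = 1
g(3) = mex{0} = 1
g(4) = mex{1} = 0
g(5) = mex{1} = 0
g(6) = mex{0} = 1
g(7) = mex{0} = 1
g(8) = mex{1} = 0
g(9) = mex{1} = 0
g(10) = mex{0} = 1
So g(10) = 1.

1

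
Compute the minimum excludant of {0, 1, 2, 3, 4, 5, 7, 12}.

6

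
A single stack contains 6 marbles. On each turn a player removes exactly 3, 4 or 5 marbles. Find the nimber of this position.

2

Compute g(0), g(1), … for moves {3, 4, 5}:
k:     0  1  2  3  4  5  6
g(k):  0  0  0  1  1  1  2
So g(6) = 2.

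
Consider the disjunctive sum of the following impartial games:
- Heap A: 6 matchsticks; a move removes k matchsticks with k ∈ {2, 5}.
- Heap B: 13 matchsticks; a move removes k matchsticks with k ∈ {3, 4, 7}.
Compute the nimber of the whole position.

0

Grundy values for heap A (subtraction set {2, 5}):
k:     0  1  2  3  4  5  6
g(k):  0  0  1  1  0  2  1
So g(6) = 1.
Grundy values for heap B (subtraction set {3, 4, 7}):
g(0) = mex{} = 0
g(1) = mex{} = 0
g(2) = mex{} = 0
g(3) = mex{0} = 1
g(4) = mex{0} = 1
g(5) = mex{0} = 1
g(6) = mex{0,1} = 2
g(7) = mex{0,1} = 2
g(8) = mex{0,1} = 2
g(9) = mex{0,1,2} = 3
g(10) = mex{1,2} = 0
g(11) = mex{1,2} = 0
g(12) = mex{1,2,3} = 0
g(13) = mex{0,2,3} = 1
So g(13) = 1.
By the Sprague-Grundy theorem, the Grundy value of a sum of independent games is the XOR of the component values.
Combined value = 1 XOR 1 = 0.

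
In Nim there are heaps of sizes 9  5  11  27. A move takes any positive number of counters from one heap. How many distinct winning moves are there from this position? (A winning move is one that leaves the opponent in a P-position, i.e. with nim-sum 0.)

1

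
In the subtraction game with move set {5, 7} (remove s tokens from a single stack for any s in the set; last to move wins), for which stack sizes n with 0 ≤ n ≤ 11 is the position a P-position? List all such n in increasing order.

Grundy values for subtraction set {5, 7}:
k:     0  1  2  3  4  5  6  7  8  9 10 11
g(k):  0  0  0  0  0  1  1  1  1  1  2  2
The P-positions (g = 0) in 0..11 are 0, 1, 2, 3, 4.

0, 1, 2, 3, 4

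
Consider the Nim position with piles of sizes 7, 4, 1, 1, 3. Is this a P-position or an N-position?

Write each in binary and XOR column by column:
  111  (7)
  100  (4)
  001  (1)
  001  (1)
  011  (3)
  ---
  000  (0)
The nim-sum is 0, so this is a P-position: the player to move is in a losing position under optimal play.

P-position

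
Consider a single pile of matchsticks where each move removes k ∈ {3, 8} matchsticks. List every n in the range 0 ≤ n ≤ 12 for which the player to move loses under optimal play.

0, 1, 2, 6, 7, 11, 12

Build the Grundy sequence with g(k) = mex{g(k−s) : s ∈ {3, 8}, s ≤ k}:
k:     0  1  2  3  4  5  6  7  8  9 10 11 12
g(k):  0  0  0  1  1  1  0  0  2  1  1  0  0
The P-positions (g = 0) in 0..12 are 0, 1, 2, 6, 7, 11, 12.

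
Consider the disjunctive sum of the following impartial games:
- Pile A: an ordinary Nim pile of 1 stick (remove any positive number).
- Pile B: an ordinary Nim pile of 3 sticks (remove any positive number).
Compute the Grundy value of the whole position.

2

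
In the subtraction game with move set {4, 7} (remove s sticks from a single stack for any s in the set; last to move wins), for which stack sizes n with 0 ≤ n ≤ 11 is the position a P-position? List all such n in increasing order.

0, 1, 2, 3, 11

Compute g(0), g(1), … for moves {4, 7}:
k:     0  1  2  3  4  5  6  7  8  9 10 11
g(k):  0  0  0  0  1  1  1  1  2  2  2  0
The P-positions (g = 0) in 0..11 are 0, 1, 2, 3, 11.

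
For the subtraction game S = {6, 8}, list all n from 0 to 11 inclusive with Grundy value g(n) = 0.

0, 1, 2, 3, 4, 5

Build the Grundy sequence with g(k) = mex{g(k−s) : s ∈ {6, 8}, s ≤ k}:
k:     0  1  2  3  4  5  6  7  8  9 10 11
g(k):  0  0  0  0  0  0  1  1  1  1  1  1
The P-positions (g = 0) in 0..11 are 0, 1, 2, 3, 4, 5.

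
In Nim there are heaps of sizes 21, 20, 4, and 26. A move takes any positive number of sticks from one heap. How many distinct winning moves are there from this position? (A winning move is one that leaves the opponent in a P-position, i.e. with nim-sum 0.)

3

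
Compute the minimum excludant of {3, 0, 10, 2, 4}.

1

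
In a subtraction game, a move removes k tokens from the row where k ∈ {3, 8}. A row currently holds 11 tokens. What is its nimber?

Grundy values for subtraction set {3, 8}:
k:     0  1  2  3  4  5  6  7  8  9 10 11
g(k):  0  0  0  1  1  1  0  0  2  1  1  0
So g(11) = 0.

0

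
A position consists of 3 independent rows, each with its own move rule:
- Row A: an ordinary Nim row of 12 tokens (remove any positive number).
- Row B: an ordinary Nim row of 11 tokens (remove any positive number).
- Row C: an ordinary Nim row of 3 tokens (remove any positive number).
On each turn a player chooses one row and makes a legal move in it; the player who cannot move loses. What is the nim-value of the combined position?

Row A is a plain Nim row of size 12, so its Grundy value is 12.
Row B is a plain Nim row of size 11, so its Grundy value is 11.
Row C is a plain Nim row of size 3, so its Grundy value is 3.
By the Sprague-Grundy theorem, the Grundy value of a sum of independent games is the XOR of the component values.
Combined value = 12 ⊕ 11 ⊕ 3 = 4.

4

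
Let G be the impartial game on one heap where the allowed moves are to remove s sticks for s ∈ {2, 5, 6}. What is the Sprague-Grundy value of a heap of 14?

1

Build the Grundy sequence with g(k) = mex{g(k−s) : s ∈ {2, 5, 6}, s ≤ k}:
g(0) = mex{} = 0
g(1) = mex{} = 0
g(2) = mex{0} = 1
g(3) = mex{0} = 1
g(4) = mex{1} = 0
g(5) = mex{0,1} = 2
g(6) = mex{0} = 1
g(7) = mex{0,1,2} = 3
g(8) = mex{1} = 0
g(9) = mex{0,1,3} = 2
g(10) = mex{0,2} = 1
g(11) = mex{1,2} = 0
g(12) = mex{1,3} = 0
g(13) = mex{0,3} = 1
g(14) = mex{0,2} = 1
So g(14) = 1.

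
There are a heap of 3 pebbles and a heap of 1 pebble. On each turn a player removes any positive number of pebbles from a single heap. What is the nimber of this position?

2

Nim-sum: 3 ^ 1 = 2.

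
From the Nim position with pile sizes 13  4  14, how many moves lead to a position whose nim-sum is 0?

Compute the nim-sum pairwise:
13 ^ 4 = 9
9 ^ 14 = 7
The overall nim-sum is X = 7. A pile of size p has a winning move iff p XOR X < p (reduce it to p XOR X).
  13: 13 XOR 7 = 10 < 13 — winning move (to 10).
  4: 4 XOR 7 = 3 < 4 — winning move (to 3).
  14: 14 XOR 7 = 9 < 14 — winning move (to 9).
That gives 3 winning moves.

3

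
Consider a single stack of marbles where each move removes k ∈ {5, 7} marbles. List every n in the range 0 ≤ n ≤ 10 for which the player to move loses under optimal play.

Grundy values for subtraction set {5, 7}:
g(0) = mex{} = 0
g(1) = mex{} = 0
g(2) = mex{} = 0
g(3) = mex{} = 0
g(4) = mex{} = 0
g(5) = mex{0} = 1
g(6) = mex{0} = 1
g(7) = mex{0} = 1
g(8) = mex{0} = 1
g(9) = mex{0} = 1
g(10) = mex{0,1} = 2
The P-positions (g = 0) in 0..10 are 0, 1, 2, 3, 4.

0, 1, 2, 3, 4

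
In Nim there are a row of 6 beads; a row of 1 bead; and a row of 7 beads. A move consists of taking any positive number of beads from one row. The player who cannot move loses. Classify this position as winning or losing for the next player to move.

Losing position

Compute the nim-sum pairwise:
6 XOR 1 = 7
7 XOR 7 = 0
The nim-sum is 0, so this is a P-position: the player to move is in a losing position under optimal play.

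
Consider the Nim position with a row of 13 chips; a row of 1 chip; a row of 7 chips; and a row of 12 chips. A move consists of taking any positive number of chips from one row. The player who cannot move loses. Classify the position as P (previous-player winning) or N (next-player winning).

Compute the nim-sum pairwise:
13 ⊕ 1 = 12
12 ⊕ 7 = 11
11 ⊕ 12 = 7
The nim-sum is 7 ≠ 0, so this is an N-position: the player to move can win.

N-position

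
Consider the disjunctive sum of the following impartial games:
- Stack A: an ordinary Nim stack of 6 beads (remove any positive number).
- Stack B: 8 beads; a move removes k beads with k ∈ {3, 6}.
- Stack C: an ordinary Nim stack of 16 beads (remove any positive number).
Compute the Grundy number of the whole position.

20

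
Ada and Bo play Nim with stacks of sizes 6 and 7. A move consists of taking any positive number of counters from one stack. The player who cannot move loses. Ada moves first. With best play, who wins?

Ada wins

Compute the nim-sum pairwise:
6 XOR 7 = 1
The nim-sum is 1 ≠ 0, so this is an N-position: the player to move can win; Ada has a winning move.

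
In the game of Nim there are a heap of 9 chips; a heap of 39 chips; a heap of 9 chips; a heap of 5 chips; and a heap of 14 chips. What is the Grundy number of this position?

Compute the nim-sum pairwise:
9 XOR 39 = 46
46 XOR 9 = 39
39 XOR 5 = 34
34 XOR 14 = 44

44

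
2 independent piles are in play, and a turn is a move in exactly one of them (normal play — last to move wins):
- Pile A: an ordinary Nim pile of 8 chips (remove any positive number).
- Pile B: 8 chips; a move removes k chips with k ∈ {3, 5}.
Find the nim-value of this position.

8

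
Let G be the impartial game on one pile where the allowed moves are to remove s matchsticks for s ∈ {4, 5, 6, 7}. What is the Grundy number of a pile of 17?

1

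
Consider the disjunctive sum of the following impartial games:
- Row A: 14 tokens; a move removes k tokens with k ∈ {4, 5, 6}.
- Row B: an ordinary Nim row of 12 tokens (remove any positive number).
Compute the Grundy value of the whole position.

Build the Grundy sequence for row A with g(k) = mex{g(k−s) : s ∈ {4, 5, 6}, s ≤ k}:
k:     0  1  2  3  4  5  6  7  8  9 10 11 12 13 14
g(k):  0  0  0  0  1  1  1  1  2  2  0  0  0  0  1
So g(14) = 1.
Row B is a plain Nim row of size 12, so its Grundy value is 12.
By the Sprague-Grundy theorem, the Grundy value of a sum of independent games is the XOR of the component values.
Combined value = 1 ⊕ 12 = 13.

13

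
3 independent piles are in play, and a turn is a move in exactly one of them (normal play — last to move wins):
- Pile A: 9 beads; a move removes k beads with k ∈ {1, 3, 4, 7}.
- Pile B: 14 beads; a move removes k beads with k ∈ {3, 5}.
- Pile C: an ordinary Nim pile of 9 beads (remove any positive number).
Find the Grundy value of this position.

10

Build the Grundy sequence for pile A with g(k) = mex{g(k−s) : s ∈ {1, 3, 4, 7}, s ≤ k}:
k:     0  1  2  3  4  5  6  7  8  9
g(k):  0  1  0  1  2  3  2  3  0  1
So g(9) = 1.
Build the Grundy sequence for pile B with g(k) = mex{g(k−s) : s ∈ {3, 5}, s ≤ k}:
k:     0  1  2  3  4  5  6  7  8  9 10 11 12 13 14
g(k):  0  0  0  1  1  1  2  2  0  0  0  1  1  1  2
So g(14) = 2.
Pile C is a plain Nim pile of size 9, so its Grundy value is 9.
The value of a disjunctive sum is the nim-sum of the parts.
Combined value = 1 ⊕ 2 ⊕ 9 = 10.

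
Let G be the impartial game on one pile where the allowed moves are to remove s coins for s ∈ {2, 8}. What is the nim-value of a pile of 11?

Compute g(0), g(1), … for moves {2, 8}:
g(0) = mex{} = 0
g(1) = mex{} = 0
g(2) = mex{0} = 1
g(3) = mex{0} = 1
g(4) = mex{1} = 0
g(5) = mex{1} = 0
g(6) = mex{0} = 1
g(7) = mex{0} = 1
g(8) = mex{0,1} = 2
g(9) = mex{0,1} = 2
g(10) = mex{1,2} = 0
g(11) = mex{1,2} = 0
So g(11) = 0.

0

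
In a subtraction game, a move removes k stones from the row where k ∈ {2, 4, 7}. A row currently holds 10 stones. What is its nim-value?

2

Build the Grundy sequence with g(k) = mex{g(k−s) : s ∈ {2, 4, 7}, s ≤ k}:
k:     0  1  2  3  4  5  6  7  8  9 10
g(k):  0  0  1  1  2  2  0  3  1  0  2
So g(10) = 2.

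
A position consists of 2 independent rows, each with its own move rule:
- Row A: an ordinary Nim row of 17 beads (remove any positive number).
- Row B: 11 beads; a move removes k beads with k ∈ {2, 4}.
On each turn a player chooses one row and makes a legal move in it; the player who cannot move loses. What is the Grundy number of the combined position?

19

Row A is a plain Nim row of size 17, so its Grundy value is 17.
For row B, compute g(0), g(1), … with moves {2, 4}:
g(0) = mex{} = 0
g(1) = mex{} = 0
g(2) = mex{0} = 1
g(3) = mex{0} = 1
g(4) = mex{0,1} = 2
g(5) = mex{0,1} = 2
g(6) = mex{1,2} = 0
g(7) = mex{1,2} = 0
g(8) = mex{0,2} = 1
g(9) = mex{0,2} = 1
g(10) = mex{0,1} = 2
g(11) = mex{0,1} = 2
So g(11) = 2.
By the Sprague-Grundy theorem, the Grundy value of a sum of independent games is the XOR of the component values.
Combined value = 17 XOR 2 = 19.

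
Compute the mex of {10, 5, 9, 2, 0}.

0 is in the set but 1 is not, so the mex is 1.

1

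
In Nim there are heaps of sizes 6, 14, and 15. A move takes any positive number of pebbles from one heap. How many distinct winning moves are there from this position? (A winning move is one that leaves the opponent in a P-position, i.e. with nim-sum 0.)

Compute the nim-sum pairwise:
6 XOR 14 = 8
8 XOR 15 = 7
The overall nim-sum is X = 7. A heap of size p has a winning move iff p XOR X < p (reduce it to p XOR X).
  6: 6 XOR 7 = 1 < 6 — winning move (to 1).
  14: 14 XOR 7 = 9 < 14 — winning move (to 9).
  15: 15 XOR 7 = 8 < 15 — winning move (to 8).
That gives 3 winning moves.

3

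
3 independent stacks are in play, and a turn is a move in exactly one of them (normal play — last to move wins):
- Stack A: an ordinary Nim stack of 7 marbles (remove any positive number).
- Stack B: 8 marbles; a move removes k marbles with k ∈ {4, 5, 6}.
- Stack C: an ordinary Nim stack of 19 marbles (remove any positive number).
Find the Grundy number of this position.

Stack A is a plain Nim stack of size 7, so its Grundy value is 7.
Grundy values for stack B (subtraction set {4, 5, 6}):
g(0) = mex{} = 0
g(1) = mex{} = 0
g(2) = mex{} = 0
g(3) = mex{} = 0
g(4) = mex{0} = 1
g(5) = mex{0} = 1
g(6) = mex{0} = 1
g(7) = mex{0} = 1
g(8) = mex{0,1} = 2
So g(8) = 2.
Stack C is a plain Nim stack of size 19, so its Grundy value is 19.
The value of a disjunctive sum is the nim-sum of the parts.
Combined value = 7 XOR 2 XOR 19 = 22.

22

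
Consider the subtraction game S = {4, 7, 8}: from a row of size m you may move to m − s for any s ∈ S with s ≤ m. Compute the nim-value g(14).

0

Build the Grundy sequence with g(k) = mex{g(k−s) : s ∈ {4, 7, 8}, s ≤ k}:
g(0) = mex{} = 0
g(1) = mex{} = 0
g(2) = mex{} = 0
g(3) = mex{} = 0
g(4) = mex{0} = 1
g(5) = mex{0} = 1
g(6) = mex{0} = 1
g(7) = mex{0} = 1
g(8) = mex{0,1} = 2
g(9) = mex{0,1} = 2
g(10) = mex{0,1} = 2
g(11) = mex{0,1} = 2
g(12) = mex{1,2} = 0
g(13) = mex{1,2} = 0
g(14) = mex{1,2} = 0
So g(14) = 0.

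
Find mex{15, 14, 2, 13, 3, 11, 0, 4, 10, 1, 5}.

The values 0, 1, 2, 3, 4, 5 are all present; 6 is the first non-negative integer missing from the set.

6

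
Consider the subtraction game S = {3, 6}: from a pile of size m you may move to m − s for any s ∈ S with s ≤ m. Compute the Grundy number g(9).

Compute g(0), g(1), … for moves {3, 6}:
g(0) = mex{} = 0
g(1) = mex{} = 0
g(2) = mex{} = 0
g(3) = mex{0} = 1
g(4) = mex{0} = 1
g(5) = mex{0} = 1
g(6) = mex{0,1} = 2
g(7) = mex{0,1} = 2
g(8) = mex{0,1} = 2
g(9) = mex{1,2} = 0
So g(9) = 0.

0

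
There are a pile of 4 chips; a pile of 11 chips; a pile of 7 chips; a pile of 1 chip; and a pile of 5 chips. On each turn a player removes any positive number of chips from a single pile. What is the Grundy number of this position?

Compute the nim-sum pairwise:
4 ^ 11 = 15
15 ^ 7 = 8
8 ^ 1 = 9
9 ^ 5 = 12

12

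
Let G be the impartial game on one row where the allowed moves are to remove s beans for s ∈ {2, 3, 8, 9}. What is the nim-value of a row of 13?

Compute g(0), g(1), … for moves {2, 3, 8, 9}:
k:     0  1  2  3  4  5  6  7  8  9 10 11 12 13
g(k):  0  0  1  1  2  0  0  1  1  2  2  0  0  1
So g(13) = 1.

1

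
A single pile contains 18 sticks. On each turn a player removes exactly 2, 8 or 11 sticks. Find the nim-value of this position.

2

Grundy values for subtraction set {2, 8, 11}:
k:     0  1  2  3  4  5  6  7  8  9 10 11 12 13 14 15 16 17 18
g(k):  0  0  1  1  0  0  1  1  2  2  0  3  1  2  0  3  1  0  2
So g(18) = 2.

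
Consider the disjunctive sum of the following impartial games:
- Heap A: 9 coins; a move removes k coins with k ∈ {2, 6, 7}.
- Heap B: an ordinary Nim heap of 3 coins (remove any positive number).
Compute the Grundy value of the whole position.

3

Grundy values for heap A (subtraction set {2, 6, 7}):
k:     0  1  2  3  4  5  6  7  8  9
g(k):  0  0  1  1  0  0  1  1  2  0
So g(9) = 0.
Heap B is a plain Nim heap of size 3, so its Grundy value is 3.
The value of a disjunctive sum is the nim-sum of the parts.
Combined value = 0 ⊕ 3 = 3.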